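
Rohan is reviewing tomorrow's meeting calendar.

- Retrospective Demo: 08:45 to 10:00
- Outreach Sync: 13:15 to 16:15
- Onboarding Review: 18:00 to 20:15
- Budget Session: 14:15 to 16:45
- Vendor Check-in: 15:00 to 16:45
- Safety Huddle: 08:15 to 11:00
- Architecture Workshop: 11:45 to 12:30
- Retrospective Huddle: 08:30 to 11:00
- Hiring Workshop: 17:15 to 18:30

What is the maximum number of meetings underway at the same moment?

3

Sort all start/end points and keep a running count:
08:15 start Safety Huddle → 1
08:30 start Retrospective Huddle → 2
08:45 start Retrospective Demo → 3
10:00 end Retrospective Demo → 2
11:00 end Retrospective Huddle → 1
11:00 end Safety Huddle → 0
11:45 start Architecture Workshop → 1
12:30 end Architecture Workshop → 0
13:15 start Outreach Sync → 1
14:15 start Budget Session → 2
15:00 start Vendor Check-in → 3
16:15 end Outreach Sync → 2
16:45 end Budget Session → 1
16:45 end Vendor Check-in → 0
17:15 start Hiring Workshop → 1
18:00 start Onboarding Review → 2
18:30 end Hiring Workshop → 1
20:15 end Onboarding Review → 0
Peak is 3, at 08:45 (Retrospective Demo, Retrospective Huddle, Safety Huddle).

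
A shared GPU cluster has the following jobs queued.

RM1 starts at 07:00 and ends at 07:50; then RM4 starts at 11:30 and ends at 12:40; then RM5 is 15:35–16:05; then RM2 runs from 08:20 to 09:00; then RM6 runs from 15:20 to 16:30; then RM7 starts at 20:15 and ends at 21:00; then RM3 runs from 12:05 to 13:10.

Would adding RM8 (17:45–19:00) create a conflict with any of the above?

No — it doesn't clash with anything

RM1: ends 07:50 at or before RM8 starts 17:45 → clear.
RM2: ends 09:00 at or before RM8 starts 17:45 → clear.
RM4: ends 12:40 at or before RM8 starts 17:45 → clear.
RM3: ends 13:10 at or before RM8 starts 17:45 → clear.
RM6: ends 16:30 at or before RM8 starts 17:45 → clear.
RM5: ends 16:05 at or before RM8 starts 17:45 → clear.
RM7: starts 20:15 at or after RM8 ends 19:00 → clear.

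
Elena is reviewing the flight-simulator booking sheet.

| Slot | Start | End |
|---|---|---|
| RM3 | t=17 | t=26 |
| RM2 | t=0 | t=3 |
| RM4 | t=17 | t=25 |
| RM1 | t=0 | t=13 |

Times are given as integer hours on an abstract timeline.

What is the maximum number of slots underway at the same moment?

2

Sort all start/end points and keep a running count:
t=0 start RM1 → 1
t=0 start RM2 → 2
t=3 end RM2 → 1
t=13 end RM1 → 0
t=17 start RM3 → 1
t=17 start RM4 → 2
t=25 end RM4 → 1
t=26 end RM3 → 0
Peak is 2, at t=0 (RM1, RM2).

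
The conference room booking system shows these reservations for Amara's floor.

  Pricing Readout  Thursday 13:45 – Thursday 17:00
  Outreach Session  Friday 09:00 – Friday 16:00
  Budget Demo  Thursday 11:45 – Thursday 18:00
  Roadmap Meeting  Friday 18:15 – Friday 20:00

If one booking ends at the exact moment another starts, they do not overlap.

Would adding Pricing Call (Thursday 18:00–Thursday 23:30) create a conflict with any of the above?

Budget Demo: ends Thursday 18:00 at or before Pricing Call starts Thursday 18:00 → clear.
Pricing Readout: ends Thursday 17:00 at or before Pricing Call starts Thursday 18:00 → clear.
Outreach Session: starts Friday 09:00 at or after Pricing Call ends Thursday 23:30 → clear.
Roadmap Meeting: starts Friday 18:15 at or after Pricing Call ends Thursday 23:30 → clear.

No — it doesn't clash with anything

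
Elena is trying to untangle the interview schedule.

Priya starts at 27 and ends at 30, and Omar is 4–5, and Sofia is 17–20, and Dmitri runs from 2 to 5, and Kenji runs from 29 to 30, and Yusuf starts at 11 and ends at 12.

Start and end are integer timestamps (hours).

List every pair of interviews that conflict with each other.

Sorted by start: Dmitri, Omar, Yusuf, Sofia, Priya, Kenji.
Omar starts before Dmitri ends → Dmitri and Omar overlap.
Yusuf starts after Dmitri ends, so nothing later overlaps Dmitri either.
Yusuf starts after Omar ends, so nothing later overlaps Omar either.
Sofia starts after Yusuf ends, so nothing later overlaps Yusuf either.
Priya starts after Sofia ends, so nothing later overlaps Sofia either.
Kenji starts before Priya ends → Priya and Kenji overlap.

Dmitri & Omar, Kenji & Priya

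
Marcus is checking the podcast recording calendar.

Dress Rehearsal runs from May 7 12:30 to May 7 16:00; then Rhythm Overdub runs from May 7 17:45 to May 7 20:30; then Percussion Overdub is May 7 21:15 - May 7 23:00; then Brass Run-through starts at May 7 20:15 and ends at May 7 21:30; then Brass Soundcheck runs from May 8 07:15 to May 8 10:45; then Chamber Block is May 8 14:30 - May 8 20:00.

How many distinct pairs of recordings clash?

2

Sorted by start: Dress Rehearsal, Rhythm Overdub, Brass Run-through, Percussion Overdub, Brass Soundcheck, Chamber Block.
Rhythm Overdub starts after Dress Rehearsal ends; Dress Rehearsal is clear from here.
Brass Run-through starts before Rhythm Overdub ends → Rhythm Overdub and Brass Run-through overlap.
Percussion Overdub starts after Rhythm Overdub ends; Rhythm Overdub is clear from here.
Percussion Overdub starts before Brass Run-through ends → Brass Run-through and Percussion Overdub overlap.
Brass Soundcheck starts after Brass Run-through ends; Brass Run-through is clear from here.
Brass Soundcheck starts after Percussion Overdub ends; Percussion Overdub is clear from here.
Chamber Block starts after Brass Soundcheck ends.
Overlapping pairs: Brass Run-through & Percussion Overdub, Brass Run-through & Rhythm Overdub — 2 in total.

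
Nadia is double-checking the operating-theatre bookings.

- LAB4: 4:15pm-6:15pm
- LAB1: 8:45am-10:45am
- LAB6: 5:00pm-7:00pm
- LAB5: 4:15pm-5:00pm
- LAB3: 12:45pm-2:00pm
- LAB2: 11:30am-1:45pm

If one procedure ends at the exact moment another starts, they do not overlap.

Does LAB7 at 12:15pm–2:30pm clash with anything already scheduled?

LAB1: ends 10:45am at or before LAB7 starts 12:15pm → clear.
LAB2: starts 11:30am before LAB7 ends 2:30pm, and ends 1:45pm after LAB7 starts 12:15pm → overlap.
LAB3: starts 12:45pm before LAB7 ends 2:30pm, and ends 2:00pm after LAB7 starts 12:15pm → overlap.
LAB4: starts 4:15pm at or after LAB7 ends 2:30pm → clear.
LAB5: starts 4:15pm at or after LAB7 ends 2:30pm → clear.
LAB6: starts 5:00pm at or after LAB7 ends 2:30pm → clear.
LAB7 overlaps LAB2, LAB3.

Yes — it overlaps LAB2, LAB3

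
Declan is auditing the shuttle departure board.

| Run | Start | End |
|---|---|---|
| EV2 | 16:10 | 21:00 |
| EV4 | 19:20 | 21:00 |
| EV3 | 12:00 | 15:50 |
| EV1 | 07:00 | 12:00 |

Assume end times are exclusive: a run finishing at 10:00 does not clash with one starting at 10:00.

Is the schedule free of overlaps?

Sorted by start: EV1, EV3, EV2, EV4.
EV3 starts exactly when EV1 ends (back-to-back, no overlap); EV1 is clear from here.
EV2 starts after EV3 ends; EV3 is clear from here.
EV4 starts before EV2 ends → EV2 and EV4 overlap.
That's a conflict, so the schedule is not conflict-free.

No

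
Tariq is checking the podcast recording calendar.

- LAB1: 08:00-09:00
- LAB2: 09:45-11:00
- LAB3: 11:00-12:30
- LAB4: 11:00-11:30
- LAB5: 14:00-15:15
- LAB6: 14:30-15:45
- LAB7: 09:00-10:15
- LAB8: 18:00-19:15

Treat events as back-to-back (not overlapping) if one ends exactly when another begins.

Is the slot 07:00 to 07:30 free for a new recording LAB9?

Yes — the slot is free

LAB1: starts 08:00 at or after LAB9 ends 07:30 → clear.
LAB7: starts 09:00 at or after LAB9 ends 07:30 → clear.
LAB2: starts 09:45 at or after LAB9 ends 07:30 → clear.
LAB3: starts 11:00 at or after LAB9 ends 07:30 → clear.
LAB4: starts 11:00 at or after LAB9 ends 07:30 → clear.
LAB5: starts 14:00 at or after LAB9 ends 07:30 → clear.
LAB6: starts 14:30 at or after LAB9 ends 07:30 → clear.
LAB8: starts 18:00 at or after LAB9 ends 07:30 → clear.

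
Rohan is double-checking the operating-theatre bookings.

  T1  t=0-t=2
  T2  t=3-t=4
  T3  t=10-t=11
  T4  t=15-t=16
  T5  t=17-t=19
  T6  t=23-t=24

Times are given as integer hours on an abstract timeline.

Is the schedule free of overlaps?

Sorted by start: T1, T2, T3, T4, T5, T6.
T2 starts after T1 ends, so nothing later overlaps T1 either.
T3 starts after T2 ends, so nothing later overlaps T2 either.
T4 starts after T3 ends, so nothing later overlaps T3 either.
T5 starts after T4 ends, so nothing later overlaps T4 either.
T6 starts after T5 ends.
Every pair is clear; the schedule has no overlaps.

Yes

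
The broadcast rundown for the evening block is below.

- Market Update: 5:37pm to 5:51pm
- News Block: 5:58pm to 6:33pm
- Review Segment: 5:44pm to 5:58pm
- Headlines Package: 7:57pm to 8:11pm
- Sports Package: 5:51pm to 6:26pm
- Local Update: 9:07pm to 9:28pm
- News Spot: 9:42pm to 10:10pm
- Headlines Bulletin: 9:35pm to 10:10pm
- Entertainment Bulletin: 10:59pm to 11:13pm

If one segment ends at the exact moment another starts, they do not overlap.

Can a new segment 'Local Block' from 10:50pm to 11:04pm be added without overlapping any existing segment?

Market Update: ends 5:51pm at or before Local Block starts 10:50pm → clear.
Review Segment: ends 5:58pm at or before Local Block starts 10:50pm → clear.
Sports Package: ends 6:26pm at or before Local Block starts 10:50pm → clear.
News Block: ends 6:33pm at or before Local Block starts 10:50pm → clear.
Headlines Package: ends 8:11pm at or before Local Block starts 10:50pm → clear.
Local Update: ends 9:28pm at or before Local Block starts 10:50pm → clear.
Headlines Bulletin: ends 10:10pm at or before Local Block starts 10:50pm → clear.
News Spot: ends 10:10pm at or before Local Block starts 10:50pm → clear.
Entertainment Bulletin: starts 10:59pm before Local Block ends 11:04pm, and ends 11:13pm after Local Block starts 10:50pm → overlap.
Local Block overlaps Entertainment Bulletin.

No — it overlaps Entertainment Bulletin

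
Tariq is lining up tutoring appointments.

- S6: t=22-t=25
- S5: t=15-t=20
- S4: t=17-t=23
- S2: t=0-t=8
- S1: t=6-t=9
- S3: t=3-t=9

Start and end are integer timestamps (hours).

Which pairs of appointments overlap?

Sorted by start: S2, S3, S1, S5, S4, S6.
S3 starts before S2 ends → S2 and S3 overlap.
S1 starts before S2 ends → S2 and S1 overlap.
S5 starts after S2 ends — done with S2.
S1 starts before S3 ends → S3 and S1 overlap.
S5 starts after S3 ends — done with S3.
S5 starts after S1 ends — done with S1.
S4 starts before S5 ends → S5 and S4 overlap.
S6 starts after S5 ends.
S6 starts before S4 ends → S4 and S6 overlap.

S1 & S2, S1 & S3, S2 & S3, S4 & S5, S4 & S6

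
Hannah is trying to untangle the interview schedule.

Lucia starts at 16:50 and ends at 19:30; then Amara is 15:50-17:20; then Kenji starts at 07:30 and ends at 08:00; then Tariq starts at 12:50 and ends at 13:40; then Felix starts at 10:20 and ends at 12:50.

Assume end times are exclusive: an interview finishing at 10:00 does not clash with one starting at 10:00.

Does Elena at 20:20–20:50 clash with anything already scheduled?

No — it doesn't clash with anything

Kenji: ends 08:00 at or before Elena starts 20:20 → clear.
Felix: ends 12:50 at or before Elena starts 20:20 → clear.
Tariq: ends 13:40 at or before Elena starts 20:20 → clear.
Amara: ends 17:20 at or before Elena starts 20:20 → clear.
Lucia: ends 19:30 at or before Elena starts 20:20 → clear.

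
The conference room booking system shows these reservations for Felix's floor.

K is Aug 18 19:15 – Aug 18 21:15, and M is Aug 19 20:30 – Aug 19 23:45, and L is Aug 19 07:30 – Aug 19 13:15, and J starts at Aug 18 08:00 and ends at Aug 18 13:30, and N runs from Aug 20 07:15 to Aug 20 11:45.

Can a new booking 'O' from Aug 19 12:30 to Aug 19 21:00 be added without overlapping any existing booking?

J: ends Aug 18 13:30 at or before O starts Aug 19 12:30 → clear.
K: ends Aug 18 21:15 at or before O starts Aug 19 12:30 → clear.
L: starts Aug 19 07:30 before O ends Aug 19 21:00, and ends Aug 19 13:15 after O starts Aug 19 12:30 → overlap.
M: starts Aug 19 20:30 before O ends Aug 19 21:00, and ends Aug 19 23:45 after O starts Aug 19 12:30 → overlap.
N: starts Aug 20 07:15 at or after O ends Aug 19 21:00 → clear.
O overlaps L, M.

No — it overlaps L, M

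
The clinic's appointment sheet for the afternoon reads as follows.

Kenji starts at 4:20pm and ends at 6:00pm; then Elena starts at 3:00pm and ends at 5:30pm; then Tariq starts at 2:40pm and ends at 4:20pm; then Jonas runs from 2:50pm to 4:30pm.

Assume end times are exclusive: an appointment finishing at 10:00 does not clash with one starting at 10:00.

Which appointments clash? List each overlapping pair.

Sorted by start: Tariq, Jonas, Elena, Kenji.
Jonas starts before Tariq ends → Tariq and Jonas overlap.
Elena starts before Tariq ends → Tariq and Elena overlap.
Kenji starts exactly when Tariq ends (back-to-back, no overlap).
Elena starts before Jonas ends → Jonas and Elena overlap.
Kenji starts before Jonas ends → Jonas and Kenji overlap.
Kenji starts before Elena ends → Elena and Kenji overlap.

Elena & Jonas, Elena & Kenji, Elena & Tariq, Jonas & Kenji, Jonas & Tariq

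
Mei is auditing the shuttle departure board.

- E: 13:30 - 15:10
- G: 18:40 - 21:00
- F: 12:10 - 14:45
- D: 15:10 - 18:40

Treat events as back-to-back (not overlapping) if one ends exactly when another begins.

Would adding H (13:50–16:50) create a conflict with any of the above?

Yes — it overlaps D, E, F

F: starts 12:10 before H ends 16:50, and ends 14:45 after H starts 13:50 → overlap.
E: starts 13:30 before H ends 16:50, and ends 15:10 after H starts 13:50 → overlap.
D: starts 15:10 before H ends 16:50, and ends 18:40 after H starts 13:50 → overlap.
G: starts 18:40 at or after H ends 16:50 → clear.
H overlaps D, E, F.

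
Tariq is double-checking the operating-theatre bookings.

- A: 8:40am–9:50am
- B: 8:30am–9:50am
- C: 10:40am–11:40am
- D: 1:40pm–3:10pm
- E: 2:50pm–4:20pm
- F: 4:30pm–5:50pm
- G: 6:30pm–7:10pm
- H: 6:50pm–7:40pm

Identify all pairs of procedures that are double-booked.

Sorted by start: B, A, C, D, E, F, G, H.
A starts before B ends → B and A overlap.
C starts after B ends — done with B.
C starts after A ends — done with A.
D starts after C ends — done with C.
E starts before D ends → D and E overlap.
F starts after D ends — done with D.
F starts after E ends — done with E.
G starts after F ends — done with F.
H starts before G ends → G and H overlap.

A & B, D & E, G & H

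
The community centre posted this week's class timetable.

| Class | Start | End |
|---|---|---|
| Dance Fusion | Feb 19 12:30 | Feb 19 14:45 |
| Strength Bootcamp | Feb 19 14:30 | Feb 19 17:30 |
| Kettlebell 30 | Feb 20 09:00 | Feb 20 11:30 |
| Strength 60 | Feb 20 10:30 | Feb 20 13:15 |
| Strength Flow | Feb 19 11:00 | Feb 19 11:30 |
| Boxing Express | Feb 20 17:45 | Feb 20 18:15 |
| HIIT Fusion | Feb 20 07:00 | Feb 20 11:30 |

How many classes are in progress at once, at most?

3

Sweep the timeline, counting +1 at each start and −1 at each end (ends before starts at a tie):
Feb 19 11:00 start Strength Flow → 1
Feb 19 11:30 end Strength Flow → 0
Feb 19 12:30 start Dance Fusion → 1
Feb 19 14:30 start Strength Bootcamp → 2
Feb 19 14:45 end Dance Fusion → 1
Feb 19 17:30 end Strength Bootcamp → 0
Feb 20 07:00 start HIIT Fusion → 1
Feb 20 09:00 start Kettlebell 30 → 2
Feb 20 10:30 start Strength 60 → 3
Feb 20 11:30 end HIIT Fusion → 2
Feb 20 11:30 end Kettlebell 30 → 1
Feb 20 13:15 end Strength 60 → 0
Feb 20 17:45 start Boxing Express → 1
Feb 20 18:15 end Boxing Express → 0
Peak is 3, at Feb 20 10:30 (HIIT Fusion, Kettlebell 30, Strength 60).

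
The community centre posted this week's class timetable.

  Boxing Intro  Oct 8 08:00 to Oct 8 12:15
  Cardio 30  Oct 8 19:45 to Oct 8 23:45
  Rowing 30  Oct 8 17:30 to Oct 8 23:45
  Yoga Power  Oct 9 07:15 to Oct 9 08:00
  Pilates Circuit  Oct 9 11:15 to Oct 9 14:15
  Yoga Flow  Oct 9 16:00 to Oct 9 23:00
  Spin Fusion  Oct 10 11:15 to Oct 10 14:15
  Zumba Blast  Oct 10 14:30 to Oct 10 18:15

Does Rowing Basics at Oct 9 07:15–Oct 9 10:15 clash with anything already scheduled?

Yes — it overlaps Yoga Power

Boxing Intro: ends Oct 8 12:15 at or before Rowing Basics starts Oct 9 07:15 → clear.
Rowing 30: ends Oct 8 23:45 at or before Rowing Basics starts Oct 9 07:15 → clear.
Cardio 30: ends Oct 8 23:45 at or before Rowing Basics starts Oct 9 07:15 → clear.
Yoga Power: starts Oct 9 07:15 before Rowing Basics ends Oct 9 10:15, and ends Oct 9 08:00 after Rowing Basics starts Oct 9 07:15 → overlap.
Pilates Circuit: starts Oct 9 11:15 at or after Rowing Basics ends Oct 9 10:15 → clear.
Yoga Flow: starts Oct 9 16:00 at or after Rowing Basics ends Oct 9 10:15 → clear.
Spin Fusion: starts Oct 10 11:15 at or after Rowing Basics ends Oct 9 10:15 → clear.
Zumba Blast: starts Oct 10 14:30 at or after Rowing Basics ends Oct 9 10:15 → clear.
Rowing Basics overlaps Yoga Power.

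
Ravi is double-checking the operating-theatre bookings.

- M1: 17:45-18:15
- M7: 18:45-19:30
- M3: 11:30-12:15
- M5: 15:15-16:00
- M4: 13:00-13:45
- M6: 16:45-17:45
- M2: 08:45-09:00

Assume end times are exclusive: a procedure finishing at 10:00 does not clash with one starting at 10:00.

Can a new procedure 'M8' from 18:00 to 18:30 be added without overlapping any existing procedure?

M2: ends 09:00 at or before M8 starts 18:00 → clear.
M3: ends 12:15 at or before M8 starts 18:00 → clear.
M4: ends 13:45 at or before M8 starts 18:00 → clear.
M5: ends 16:00 at or before M8 starts 18:00 → clear.
M6: ends 17:45 at or before M8 starts 18:00 → clear.
M1: starts 17:45 before M8 ends 18:30, and ends 18:15 after M8 starts 18:00 → overlap.
M7: starts 18:45 at or after M8 ends 18:30 → clear.
M8 overlaps M1.

No — it overlaps M1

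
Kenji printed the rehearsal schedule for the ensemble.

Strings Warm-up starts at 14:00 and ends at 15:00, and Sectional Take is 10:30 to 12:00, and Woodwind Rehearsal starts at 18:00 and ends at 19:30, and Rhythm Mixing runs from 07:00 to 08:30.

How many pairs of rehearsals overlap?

Check each pair: they overlap iff neither finishes before the other starts.
Sorted by start: Rhythm Mixing, Sectional Take, Strings Warm-up, Woodwind Rehearsal.
Sectional Take starts after Rhythm Mixing ends; Rhythm Mixing is clear from here.
Strings Warm-up starts after Sectional Take ends; Sectional Take is clear from here.
Woodwind Rehearsal starts after Strings Warm-up ends.
No pair overlaps.

0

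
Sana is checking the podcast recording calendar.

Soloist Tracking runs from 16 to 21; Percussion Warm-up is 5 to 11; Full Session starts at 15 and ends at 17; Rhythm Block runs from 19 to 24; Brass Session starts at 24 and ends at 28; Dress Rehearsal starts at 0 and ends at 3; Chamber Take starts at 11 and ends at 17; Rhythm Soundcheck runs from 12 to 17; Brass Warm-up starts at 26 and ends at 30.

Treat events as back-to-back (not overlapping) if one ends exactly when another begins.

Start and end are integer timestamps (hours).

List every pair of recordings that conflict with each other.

Sorted by start: Dress Rehearsal, Percussion Warm-up, Chamber Take, Rhythm Soundcheck, Full Session, Soloist Tracking, Rhythm Block, Brass Session, Brass Warm-up.
Percussion Warm-up starts after Dress Rehearsal ends, so Dress Rehearsal has no further overlaps.
Chamber Take starts exactly when Percussion Warm-up ends (back-to-back, no overlap), so Percussion Warm-up has no further overlaps.
Rhythm Soundcheck starts before Chamber Take ends → Chamber Take and Rhythm Soundcheck overlap.
Full Session starts before Chamber Take ends → Chamber Take and Full Session overlap.
Soloist Tracking starts before Chamber Take ends → Chamber Take and Soloist Tracking overlap.
Rhythm Block starts after Chamber Take ends, so Chamber Take has no further overlaps.
Full Session starts before Rhythm Soundcheck ends → Rhythm Soundcheck and Full Session overlap.
Soloist Tracking starts before Rhythm Soundcheck ends → Rhythm Soundcheck and Soloist Tracking overlap.
Rhythm Block starts after Rhythm Soundcheck ends, so Rhythm Soundcheck has no further overlaps.
Soloist Tracking starts before Full Session ends → Full Session and Soloist Tracking overlap.
Rhythm Block starts after Full Session ends, so Full Session has no further overlaps.
Rhythm Block starts before Soloist Tracking ends → Soloist Tracking and Rhythm Block overlap.
Brass Session starts after Soloist Tracking ends, so Soloist Tracking has no further overlaps.
Brass Session starts exactly when Rhythm Block ends (back-to-back, no overlap), so Rhythm Block has no further overlaps.
Brass Warm-up starts before Brass Session ends → Brass Session and Brass Warm-up overlap.

Brass Session & Brass Warm-up, Chamber Take & Full Session, Chamber Take & Rhythm Soundcheck, Chamber Take & Soloist Tracking, Full Session & Rhythm Soundcheck, Full Session & Soloist Tracking, Rhythm Block & Soloist Tracking, Rhythm Soundcheck & Soloist Tracking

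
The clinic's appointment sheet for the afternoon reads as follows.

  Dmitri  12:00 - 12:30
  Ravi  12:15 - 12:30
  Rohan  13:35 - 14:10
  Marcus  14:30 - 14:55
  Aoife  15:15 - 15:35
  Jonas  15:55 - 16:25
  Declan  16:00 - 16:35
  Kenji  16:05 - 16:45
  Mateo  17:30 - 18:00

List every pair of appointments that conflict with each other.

Check each pair: they overlap iff neither finishes before the other starts.
Sorted by start: Dmitri, Ravi, Rohan, Marcus, Aoife, Jonas, Declan, Kenji, Mateo.
Ravi starts before Dmitri ends → Dmitri and Ravi overlap.
Rohan starts after Dmitri ends, so Dmitri has no further overlaps.
Rohan starts after Ravi ends, so Ravi has no further overlaps.
Marcus starts after Rohan ends, so Rohan has no further overlaps.
Aoife starts after Marcus ends, so Marcus has no further overlaps.
Jonas starts after Aoife ends, so Aoife has no further overlaps.
Declan starts before Jonas ends → Jonas and Declan overlap.
Kenji starts before Jonas ends → Jonas and Kenji overlap.
Mateo starts after Jonas ends.
Kenji starts before Declan ends → Declan and Kenji overlap.
Mateo starts after Declan ends.
Mateo starts after Kenji ends.

Declan & Jonas, Declan & Kenji, Dmitri & Ravi, Jonas & Kenji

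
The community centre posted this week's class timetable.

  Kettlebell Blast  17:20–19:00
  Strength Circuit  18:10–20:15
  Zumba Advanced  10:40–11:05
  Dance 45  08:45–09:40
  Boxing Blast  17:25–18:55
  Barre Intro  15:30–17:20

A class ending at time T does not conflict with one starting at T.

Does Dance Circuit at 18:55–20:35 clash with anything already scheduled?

Dance 45: ends 09:40 at or before Dance Circuit starts 18:55 → clear.
Zumba Advanced: ends 11:05 at or before Dance Circuit starts 18:55 → clear.
Barre Intro: ends 17:20 at or before Dance Circuit starts 18:55 → clear.
Kettlebell Blast: starts 17:20 before Dance Circuit ends 20:35, and ends 19:00 after Dance Circuit starts 18:55 → overlap.
Boxing Blast: ends 18:55 at or before Dance Circuit starts 18:55 → clear.
Strength Circuit: starts 18:10 before Dance Circuit ends 20:35, and ends 20:15 after Dance Circuit starts 18:55 → overlap.
Dance Circuit overlaps Kettlebell Blast, Strength Circuit.

Yes — it overlaps Kettlebell Blast, Strength Circuit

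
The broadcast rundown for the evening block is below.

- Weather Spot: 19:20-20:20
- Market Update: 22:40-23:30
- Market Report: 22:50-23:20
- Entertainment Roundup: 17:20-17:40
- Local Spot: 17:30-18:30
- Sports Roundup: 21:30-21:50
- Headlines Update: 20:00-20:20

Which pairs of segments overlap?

Sorted by start: Entertainment Roundup, Local Spot, Weather Spot, Headlines Update, Sports Roundup, Market Update, Market Report.
Local Spot starts before Entertainment Roundup ends → Entertainment Roundup and Local Spot overlap.
Weather Spot starts after Entertainment Roundup ends, so nothing later overlaps Entertainment Roundup either.
Weather Spot starts after Local Spot ends, so nothing later overlaps Local Spot either.
Headlines Update starts before Weather Spot ends → Weather Spot and Headlines Update overlap.
Sports Roundup starts after Weather Spot ends, so nothing later overlaps Weather Spot either.
Sports Roundup starts after Headlines Update ends, so nothing later overlaps Headlines Update either.
Market Update starts after Sports Roundup ends, so nothing later overlaps Sports Roundup either.
Market Report starts before Market Update ends → Market Update and Market Report overlap.

Entertainment Roundup & Local Spot, Headlines Update & Weather Spot, Market Report & Market Update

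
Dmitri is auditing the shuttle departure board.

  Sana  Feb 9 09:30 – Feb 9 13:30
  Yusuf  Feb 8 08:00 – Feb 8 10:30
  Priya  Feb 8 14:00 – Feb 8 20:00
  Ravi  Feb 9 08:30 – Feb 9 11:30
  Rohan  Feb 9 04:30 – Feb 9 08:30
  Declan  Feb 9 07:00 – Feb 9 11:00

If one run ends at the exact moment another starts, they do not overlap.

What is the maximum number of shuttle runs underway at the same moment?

Sort all start/end points and keep a running count:
Feb 8 08:00 start Yusuf → 1
Feb 8 10:30 end Yusuf → 0
Feb 8 14:00 start Priya → 1
Feb 8 20:00 end Priya → 0
Feb 9 04:30 start Rohan → 1
Feb 9 07:00 start Declan → 2
Feb 9 08:30 end Rohan → 1
Feb 9 08:30 start Ravi → 2
Feb 9 09:30 start Sana → 3
Feb 9 11:00 end Declan → 2
Feb 9 11:30 end Ravi → 1
Feb 9 13:30 end Sana → 0
Peak is 3, at Feb 9 09:30 (Declan, Ravi, Sana).

3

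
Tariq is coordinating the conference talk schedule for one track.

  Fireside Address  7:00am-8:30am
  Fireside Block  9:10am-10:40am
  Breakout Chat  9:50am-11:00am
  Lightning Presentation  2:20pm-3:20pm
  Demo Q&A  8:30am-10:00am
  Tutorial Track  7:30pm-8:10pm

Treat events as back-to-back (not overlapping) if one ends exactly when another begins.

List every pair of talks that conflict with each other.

Check each pair: they overlap iff neither finishes before the other starts.
Sorted by start: Fireside Address, Demo Q&A, Fireside Block, Breakout Chat, Lightning Presentation, Tutorial Track.
Demo Q&A starts exactly when Fireside Address ends (back-to-back, no overlap); Fireside Address is clear from here.
Fireside Block starts before Demo Q&A ends → Demo Q&A and Fireside Block overlap.
Breakout Chat starts before Demo Q&A ends → Demo Q&A and Breakout Chat overlap.
Lightning Presentation starts after Demo Q&A ends; Demo Q&A is clear from here.
Breakout Chat starts before Fireside Block ends → Fireside Block and Breakout Chat overlap.
Lightning Presentation starts after Fireside Block ends; Fireside Block is clear from here.
Lightning Presentation starts after Breakout Chat ends; Breakout Chat is clear from here.
Tutorial Track starts after Lightning Presentation ends.

Breakout Chat & Demo Q&A, Breakout Chat & Fireside Block, Demo Q&A & Fireside Block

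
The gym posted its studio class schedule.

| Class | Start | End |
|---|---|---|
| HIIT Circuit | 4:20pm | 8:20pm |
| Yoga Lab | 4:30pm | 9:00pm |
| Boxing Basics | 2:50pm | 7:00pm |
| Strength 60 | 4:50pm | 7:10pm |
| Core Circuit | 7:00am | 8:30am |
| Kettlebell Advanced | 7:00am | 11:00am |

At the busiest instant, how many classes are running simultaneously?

Sort all start/end points and keep a running count:
7:00am start Core Circuit → 1
7:00am start Kettlebell Advanced → 2
8:30am end Core Circuit → 1
11:00am end Kettlebell Advanced → 0
2:50pm start Boxing Basics → 1
4:20pm start HIIT Circuit → 2
4:30pm start Yoga Lab → 3
4:50pm start Strength 60 → 4
7:00pm end Boxing Basics → 3
7:10pm end Strength 60 → 2
8:20pm end HIIT Circuit → 1
9:00pm end Yoga Lab → 0
Peak is 4, at 4:50pm (Boxing Basics, HIIT Circuit, Strength 60, Yoga Lab).

4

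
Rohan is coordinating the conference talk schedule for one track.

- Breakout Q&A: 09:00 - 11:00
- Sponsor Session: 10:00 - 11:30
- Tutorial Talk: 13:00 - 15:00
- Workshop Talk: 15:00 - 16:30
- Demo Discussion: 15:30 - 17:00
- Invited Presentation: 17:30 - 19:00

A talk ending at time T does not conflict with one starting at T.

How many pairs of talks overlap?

2

Check each pair: they overlap iff neither finishes before the other starts.
Sorted by start: Breakout Q&A, Sponsor Session, Tutorial Talk, Workshop Talk, Demo Discussion, Invited Presentation.
Sponsor Session starts before Breakout Q&A ends → Breakout Q&A and Sponsor Session overlap.
Tutorial Talk starts after Breakout Q&A ends; Breakout Q&A is clear from here.
Tutorial Talk starts after Sponsor Session ends; Sponsor Session is clear from here.
Workshop Talk starts exactly when Tutorial Talk ends (back-to-back, no overlap); Tutorial Talk is clear from here.
Demo Discussion starts before Workshop Talk ends → Workshop Talk and Demo Discussion overlap.
Invited Presentation starts after Workshop Talk ends.
Invited Presentation starts after Demo Discussion ends.
Overlapping pairs: Breakout Q&A & Sponsor Session, Demo Discussion & Workshop Talk — 2 in total.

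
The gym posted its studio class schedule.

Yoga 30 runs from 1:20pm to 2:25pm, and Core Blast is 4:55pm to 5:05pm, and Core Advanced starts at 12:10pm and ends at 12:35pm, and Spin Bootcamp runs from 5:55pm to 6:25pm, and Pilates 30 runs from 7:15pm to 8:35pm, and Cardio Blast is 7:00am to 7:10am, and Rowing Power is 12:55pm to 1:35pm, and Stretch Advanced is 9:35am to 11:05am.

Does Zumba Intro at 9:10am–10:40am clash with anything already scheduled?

Yes — it overlaps Stretch Advanced

Cardio Blast: ends 7:10am at or before Zumba Intro starts 9:10am → clear.
Stretch Advanced: starts 9:35am before Zumba Intro ends 10:40am, and ends 11:05am after Zumba Intro starts 9:10am → overlap.
Core Advanced: starts 12:10pm at or after Zumba Intro ends 10:40am → clear.
Rowing Power: starts 12:55pm at or after Zumba Intro ends 10:40am → clear.
Yoga 30: starts 1:20pm at or after Zumba Intro ends 10:40am → clear.
Core Blast: starts 4:55pm at or after Zumba Intro ends 10:40am → clear.
Spin Bootcamp: starts 5:55pm at or after Zumba Intro ends 10:40am → clear.
Pilates 30: starts 7:15pm at or after Zumba Intro ends 10:40am → clear.
Zumba Intro overlaps Stretch Advanced.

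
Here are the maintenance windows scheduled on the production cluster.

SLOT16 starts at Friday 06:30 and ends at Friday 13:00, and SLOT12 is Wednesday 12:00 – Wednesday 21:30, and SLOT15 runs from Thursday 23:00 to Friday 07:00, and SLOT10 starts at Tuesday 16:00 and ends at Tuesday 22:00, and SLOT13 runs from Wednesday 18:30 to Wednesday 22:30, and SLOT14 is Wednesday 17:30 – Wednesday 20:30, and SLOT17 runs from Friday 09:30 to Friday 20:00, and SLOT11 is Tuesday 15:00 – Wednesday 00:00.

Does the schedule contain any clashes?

Yes

Sorted by start: SLOT11, SLOT10, SLOT12, SLOT14, SLOT13, SLOT15, SLOT16, SLOT17.
SLOT10 starts before SLOT11 ends → SLOT11 and SLOT10 overlap.
That's a conflict, so the schedule is not conflict-free.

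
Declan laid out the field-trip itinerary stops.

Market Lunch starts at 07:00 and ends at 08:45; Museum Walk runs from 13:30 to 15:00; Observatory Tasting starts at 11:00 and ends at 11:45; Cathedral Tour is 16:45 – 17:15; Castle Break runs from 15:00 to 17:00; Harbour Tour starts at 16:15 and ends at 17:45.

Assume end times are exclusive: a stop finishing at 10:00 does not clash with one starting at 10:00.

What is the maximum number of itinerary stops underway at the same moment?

Sweep the timeline, counting +1 at each start and −1 at each end (ends before starts at a tie):
07:00 start Market Lunch → 1
08:45 end Market Lunch → 0
11:00 start Observatory Tasting → 1
11:45 end Observatory Tasting → 0
13:30 start Museum Walk → 1
15:00 end Museum Walk → 0
15:00 start Castle Break → 1
16:15 start Harbour Tour → 2
16:45 start Cathedral Tour → 3
17:00 end Castle Break → 2
17:15 end Cathedral Tour → 1
17:45 end Harbour Tour → 0
Peak is 3, at 16:45 (Castle Break, Cathedral Tour, Harbour Tour).

3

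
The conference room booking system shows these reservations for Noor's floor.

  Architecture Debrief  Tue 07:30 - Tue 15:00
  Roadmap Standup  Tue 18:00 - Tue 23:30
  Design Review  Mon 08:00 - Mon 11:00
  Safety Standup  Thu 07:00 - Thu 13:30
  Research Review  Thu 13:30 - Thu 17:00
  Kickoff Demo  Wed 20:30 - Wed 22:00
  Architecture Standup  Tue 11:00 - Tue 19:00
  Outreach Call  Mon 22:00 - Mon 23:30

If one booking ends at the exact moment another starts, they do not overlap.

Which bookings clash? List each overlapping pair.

Sorted by start: Design Review, Outreach Call, Architecture Debrief, Architecture Standup, Roadmap Standup, Kickoff Demo, Safety Standup, Research Review.
Outreach Call starts after Design Review ends, so nothing later overlaps Design Review either.
Architecture Debrief starts after Outreach Call ends, so nothing later overlaps Outreach Call either.
Architecture Standup starts before Architecture Debrief ends → Architecture Debrief and Architecture Standup overlap.
Roadmap Standup starts after Architecture Debrief ends, so nothing later overlaps Architecture Debrief either.
Roadmap Standup starts before Architecture Standup ends → Architecture Standup and Roadmap Standup overlap.
Kickoff Demo starts after Architecture Standup ends, so nothing later overlaps Architecture Standup either.
Kickoff Demo starts after Roadmap Standup ends, so nothing later overlaps Roadmap Standup either.
Safety Standup starts after Kickoff Demo ends, so nothing later overlaps Kickoff Demo either.
Research Review starts exactly when Safety Standup ends (back-to-back, no overlap).

Architecture Debrief & Architecture Standup, Architecture Standup & Roadmap Standup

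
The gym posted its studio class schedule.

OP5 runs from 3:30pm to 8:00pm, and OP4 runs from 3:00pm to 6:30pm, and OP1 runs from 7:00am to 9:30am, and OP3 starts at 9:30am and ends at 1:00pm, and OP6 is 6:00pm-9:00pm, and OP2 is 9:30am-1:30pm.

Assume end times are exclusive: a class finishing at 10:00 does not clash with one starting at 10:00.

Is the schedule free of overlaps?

Sorted by start: OP1, OP2, OP3, OP4, OP5, OP6.
OP2 starts exactly when OP1 ends (back-to-back, no overlap), so OP1 has no further overlaps.
OP3 starts before OP2 ends → OP2 and OP3 overlap.
That's a conflict, so the schedule is not conflict-free.

No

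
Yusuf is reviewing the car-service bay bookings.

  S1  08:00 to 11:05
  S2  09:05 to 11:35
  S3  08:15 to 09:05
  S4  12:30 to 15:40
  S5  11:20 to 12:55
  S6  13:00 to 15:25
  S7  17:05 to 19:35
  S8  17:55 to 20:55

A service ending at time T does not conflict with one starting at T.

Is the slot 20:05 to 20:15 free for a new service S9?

S1: ends 11:05 at or before S9 starts 20:05 → clear.
S3: ends 09:05 at or before S9 starts 20:05 → clear.
S2: ends 11:35 at or before S9 starts 20:05 → clear.
S5: ends 12:55 at or before S9 starts 20:05 → clear.
S4: ends 15:40 at or before S9 starts 20:05 → clear.
S6: ends 15:25 at or before S9 starts 20:05 → clear.
S7: ends 19:35 at or before S9 starts 20:05 → clear.
S8: starts 17:55 before S9 ends 20:15, and ends 20:55 after S9 starts 20:05 → overlap.
S9 overlaps S8.

No — it overlaps S8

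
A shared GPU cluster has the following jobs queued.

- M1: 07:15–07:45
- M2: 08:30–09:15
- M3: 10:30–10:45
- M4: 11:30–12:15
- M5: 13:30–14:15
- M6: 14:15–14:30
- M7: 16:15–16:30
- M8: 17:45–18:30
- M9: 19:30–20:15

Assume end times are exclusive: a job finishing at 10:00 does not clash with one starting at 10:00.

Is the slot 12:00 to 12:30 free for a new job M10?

No — it overlaps M4

M1: ends 07:45 at or before M10 starts 12:00 → clear.
M2: ends 09:15 at or before M10 starts 12:00 → clear.
M3: ends 10:45 at or before M10 starts 12:00 → clear.
M4: starts 11:30 before M10 ends 12:30, and ends 12:15 after M10 starts 12:00 → overlap.
M5: starts 13:30 at or after M10 ends 12:30 → clear.
M6: starts 14:15 at or after M10 ends 12:30 → clear.
M7: starts 16:15 at or after M10 ends 12:30 → clear.
M8: starts 17:45 at or after M10 ends 12:30 → clear.
M9: starts 19:30 at or after M10 ends 12:30 → clear.
M10 overlaps M4.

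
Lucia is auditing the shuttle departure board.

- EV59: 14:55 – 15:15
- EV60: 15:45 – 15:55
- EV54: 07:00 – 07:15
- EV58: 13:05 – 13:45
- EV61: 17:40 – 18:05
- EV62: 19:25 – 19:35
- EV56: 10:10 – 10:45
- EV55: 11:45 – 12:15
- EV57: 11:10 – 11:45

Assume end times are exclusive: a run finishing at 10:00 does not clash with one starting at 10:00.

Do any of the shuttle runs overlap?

No

Sorted by start: EV54, EV56, EV57, EV55, EV58, EV59, EV60, EV61, EV62.
EV56 starts after EV54 ends; EV54 is clear from here.
EV57 starts after EV56 ends; EV56 is clear from here.
EV55 starts exactly when EV57 ends (back-to-back, no overlap); EV57 is clear from here.
EV58 starts after EV55 ends; EV55 is clear from here.
EV59 starts after EV58 ends; EV58 is clear from here.
EV60 starts after EV59 ends; EV59 is clear from here.
EV61 starts after EV60 ends; EV60 is clear from here.
EV62 starts after EV61 ends.
Every pair is clear; the schedule has no overlaps.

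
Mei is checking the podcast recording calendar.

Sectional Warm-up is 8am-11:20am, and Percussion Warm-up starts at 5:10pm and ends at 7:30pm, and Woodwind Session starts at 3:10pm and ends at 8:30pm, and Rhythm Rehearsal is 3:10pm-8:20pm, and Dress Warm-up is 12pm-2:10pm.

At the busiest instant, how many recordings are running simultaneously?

3

Sort all start/end points and keep a running count:
8am start Sectional Warm-up → 1
11:20am end Sectional Warm-up → 0
12pm start Dress Warm-up → 1
2:10pm end Dress Warm-up → 0
3:10pm start Rhythm Rehearsal → 1
3:10pm start Woodwind Session → 2
5:10pm start Percussion Warm-up → 3
7:30pm end Percussion Warm-up → 2
8:20pm end Rhythm Rehearsal → 1
8:30pm end Woodwind Session → 0
Peak is 3, at 5:10pm (Percussion Warm-up, Rhythm Rehearsal, Woodwind Session).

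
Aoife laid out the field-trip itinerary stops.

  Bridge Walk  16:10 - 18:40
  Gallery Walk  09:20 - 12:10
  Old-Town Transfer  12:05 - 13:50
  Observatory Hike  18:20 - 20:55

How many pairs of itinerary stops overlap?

2

Sorted by start: Gallery Walk, Old-Town Transfer, Bridge Walk, Observatory Hike.
Old-Town Transfer starts before Gallery Walk ends → Gallery Walk and Old-Town Transfer overlap.
Bridge Walk starts after Gallery Walk ends — done with Gallery Walk.
Bridge Walk starts after Old-Town Transfer ends — done with Old-Town Transfer.
Observatory Hike starts before Bridge Walk ends → Bridge Walk and Observatory Hike overlap.
Overlapping pairs: Bridge Walk & Observatory Hike, Gallery Walk & Old-Town Transfer — 2 in total.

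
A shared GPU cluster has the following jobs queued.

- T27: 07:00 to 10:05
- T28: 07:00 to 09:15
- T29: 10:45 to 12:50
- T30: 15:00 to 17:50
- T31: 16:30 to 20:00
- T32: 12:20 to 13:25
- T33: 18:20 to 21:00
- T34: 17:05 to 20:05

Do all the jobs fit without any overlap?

Sorted by start: T27, T28, T29, T32, T30, T31, T34, T33.
T28 starts before T27 ends → T27 and T28 overlap.
That's a conflict, so the schedule is not conflict-free.

No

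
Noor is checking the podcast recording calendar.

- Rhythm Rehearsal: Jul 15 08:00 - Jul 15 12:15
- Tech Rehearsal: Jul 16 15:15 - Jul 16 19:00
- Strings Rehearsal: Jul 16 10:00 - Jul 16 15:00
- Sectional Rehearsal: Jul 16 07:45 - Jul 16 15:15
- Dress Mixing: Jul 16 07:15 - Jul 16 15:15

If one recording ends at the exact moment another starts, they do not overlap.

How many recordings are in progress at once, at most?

Sort all start/end points and keep a running count:
Jul 15 08:00 start Rhythm Rehearsal → 1
Jul 15 12:15 end Rhythm Rehearsal → 0
Jul 16 07:15 start Dress Mixing → 1
Jul 16 07:45 start Sectional Rehearsal → 2
Jul 16 10:00 start Strings Rehearsal → 3
Jul 16 15:00 end Strings Rehearsal → 2
Jul 16 15:15 end Dress Mixing → 1
Jul 16 15:15 end Sectional Rehearsal → 0
Jul 16 15:15 start Tech Rehearsal → 1
Jul 16 19:00 end Tech Rehearsal → 0
Peak is 3, at Jul 16 10:00 (Dress Mixing, Sectional Rehearsal, Strings Rehearsal).

3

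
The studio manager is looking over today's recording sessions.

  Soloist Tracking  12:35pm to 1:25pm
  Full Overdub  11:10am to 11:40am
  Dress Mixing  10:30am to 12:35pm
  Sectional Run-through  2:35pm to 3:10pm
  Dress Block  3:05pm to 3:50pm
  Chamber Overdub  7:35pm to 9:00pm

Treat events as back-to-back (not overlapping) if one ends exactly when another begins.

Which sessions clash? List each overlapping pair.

Check each pair: they overlap iff neither finishes before the other starts.
Sorted by start: Dress Mixing, Full Overdub, Soloist Tracking, Sectional Run-through, Dress Block, Chamber Overdub.
Full Overdub starts before Dress Mixing ends → Dress Mixing and Full Overdub overlap.
Soloist Tracking starts exactly when Dress Mixing ends (back-to-back, no overlap); Dress Mixing is clear from here.
Soloist Tracking starts after Full Overdub ends; Full Overdub is clear from here.
Sectional Run-through starts after Soloist Tracking ends; Soloist Tracking is clear from here.
Dress Block starts before Sectional Run-through ends → Sectional Run-through and Dress Block overlap.
Chamber Overdub starts after Sectional Run-through ends.
Chamber Overdub starts after Dress Block ends.

Dress Block & Sectional Run-through, Dress Mixing & Full Overdub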